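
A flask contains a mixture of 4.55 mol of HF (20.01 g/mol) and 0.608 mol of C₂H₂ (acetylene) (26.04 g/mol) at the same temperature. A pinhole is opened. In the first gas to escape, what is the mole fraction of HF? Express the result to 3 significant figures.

The effusion rate of species i is ∝ p_i/√M_i ∝ n_i/√M_i.
So x_HF in the escaping gas = (n_HF/√M_HF) / Σ(n_i/√M_i)
= (4.55/√20.01) / (4.55/√20.01 + 0.608/√26.04) = 1.017/(1.017 + 0.1191) = 0.895.

0.895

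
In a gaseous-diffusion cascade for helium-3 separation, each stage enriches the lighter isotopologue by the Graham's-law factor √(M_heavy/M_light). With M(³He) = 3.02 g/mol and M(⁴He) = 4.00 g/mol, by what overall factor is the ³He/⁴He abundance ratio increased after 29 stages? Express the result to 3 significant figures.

58.9

The single-stage factor is √(M_heavy/M_light), so 29 stages give [√(4.00/3.02)]^29 = (4.00/3.02)^(29/2).
= 1.32450^(29/2) = 58.9.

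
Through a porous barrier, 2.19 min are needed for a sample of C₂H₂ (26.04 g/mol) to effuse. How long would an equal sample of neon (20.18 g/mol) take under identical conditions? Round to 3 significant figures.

1.93 min

By Graham's law, t_Ne/t_C₂H₂ = √(M_Ne/M_C₂H₂) = √(20.18/26.04) = √0.7750 = 0.8803.
So the time for Ne is 2.19 × 0.8803 = 1.93 min.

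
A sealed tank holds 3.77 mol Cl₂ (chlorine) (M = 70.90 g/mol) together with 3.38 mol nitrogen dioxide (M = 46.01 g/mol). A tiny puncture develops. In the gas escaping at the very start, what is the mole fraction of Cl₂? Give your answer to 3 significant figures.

0.473

Effusion rate of each component ∝ n_i/√M_i (partial pressure × 1/√M).
So x_Cl₂ in the escaping gas = (n_Cl₂/√M_Cl₂) / Σ(n_i/√M_i)
= (3.77/√70.90) / (3.77/√70.90 + 3.38/√46.01) = 0.4477/(0.4477 + 0.4983) = 0.473.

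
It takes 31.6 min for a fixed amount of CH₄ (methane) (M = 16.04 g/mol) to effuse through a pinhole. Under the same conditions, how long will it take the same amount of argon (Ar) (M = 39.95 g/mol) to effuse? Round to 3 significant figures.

Graham's law gives t_Ar/t_CH₄ = √(M_Ar/M_CH₄) = √(39.95/16.04) = √2.491 = 1.578.
So the time for Ar is 31.6 × 1.578 = 49.9 min.

49.9 min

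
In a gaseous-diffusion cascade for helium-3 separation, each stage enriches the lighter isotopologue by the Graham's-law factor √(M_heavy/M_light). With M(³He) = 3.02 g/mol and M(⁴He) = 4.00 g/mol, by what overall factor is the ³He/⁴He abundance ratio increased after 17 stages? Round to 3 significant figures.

After 17 stages the ratio has grown by (√(4.00/3.02))^17 = (4.00/3.02)^(17/2).
= 1.32450^(17/2) = 10.9.

10.9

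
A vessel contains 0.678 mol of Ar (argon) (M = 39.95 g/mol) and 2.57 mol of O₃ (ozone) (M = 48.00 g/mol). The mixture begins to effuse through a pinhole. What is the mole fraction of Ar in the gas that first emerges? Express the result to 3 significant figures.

0.224

The effusion rate of species i is ∝ p_i/√M_i ∝ n_i/√M_i.
Mole fraction of Ar in the effusate = (n_Ar/√M_Ar) / (n_Ar/√M_Ar + n_O₃/√M_O₃)
= (0.678/√39.95) / (0.678/√39.95 + 2.57/√48.00) = 0.1073/(0.1073 + 0.3709) = 0.224.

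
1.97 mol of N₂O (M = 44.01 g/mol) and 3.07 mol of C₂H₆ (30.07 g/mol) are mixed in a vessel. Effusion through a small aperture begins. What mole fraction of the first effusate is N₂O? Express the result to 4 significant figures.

Effusion rate of each component ∝ n_i/√M_i (partial pressure × 1/√M).
Mole fraction of N₂O in the effusate = (n_N₂O/√M_N₂O) / (n_N₂O/√M_N₂O + n_C₂H₆/√M_C₂H₆)
= (1.97/√44.01) / (1.97/√44.01 + 3.07/√30.07) = 0.2970/(0.2970 + 0.5598) = 0.3466.

0.3466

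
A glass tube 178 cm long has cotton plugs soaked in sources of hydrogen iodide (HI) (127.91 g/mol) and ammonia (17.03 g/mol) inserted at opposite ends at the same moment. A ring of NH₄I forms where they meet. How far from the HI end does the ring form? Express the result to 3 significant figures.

47.6 cm

Graham's law gives d_HI/d_NH₃ = rate_HI/rate_NH₃ = √(M_NH₃/M_HI) = √(17.03/127.91) = 0.3649.
With d_HI + d_NH₃ = 178 cm, d_NH₃ = 178/(1 + 0.3649) = 130.4 cm.
d_HI = 178 − 130.4 = 47.6 cm.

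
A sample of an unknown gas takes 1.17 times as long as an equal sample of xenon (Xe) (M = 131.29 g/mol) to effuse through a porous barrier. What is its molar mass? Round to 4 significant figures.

179.7 g/mol

From Graham's law, t_X/t_Xe = √(M_X/M_Xe).
1.17 = √(M_X/131.29)
M_X = 131.29 × 1.17² = 131.29 × 1.369 = 179.7 g/mol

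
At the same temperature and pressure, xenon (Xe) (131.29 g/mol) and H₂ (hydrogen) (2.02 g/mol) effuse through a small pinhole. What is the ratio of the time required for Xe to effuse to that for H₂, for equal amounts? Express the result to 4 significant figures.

From Graham's law, t_Xe/t_H₂ = √(M_Xe/M_H₂) = √(131.29/2.02) = √65.00 = 8.062.

8.062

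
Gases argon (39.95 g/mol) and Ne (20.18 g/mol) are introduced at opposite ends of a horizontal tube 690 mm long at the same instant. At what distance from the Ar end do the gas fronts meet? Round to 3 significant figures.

287 mm

Graham's law gives d_Ar/d_Ne = rate_Ar/rate_Ne = √(M_Ne/M_Ar) = √(20.18/39.95) = 0.7107.
With d_Ar + d_Ne = 690 mm, d_Ne = 690/(1 + 0.7107) = 403.3 mm.
d_Ar = 690 − 403.3 = 287 mm.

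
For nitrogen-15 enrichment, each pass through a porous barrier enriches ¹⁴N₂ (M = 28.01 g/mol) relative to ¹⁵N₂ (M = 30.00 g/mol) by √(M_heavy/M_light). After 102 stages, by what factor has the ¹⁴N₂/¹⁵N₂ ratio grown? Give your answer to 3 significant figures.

33.1

Overall factor = α^102 with α = √(30.00/28.01), i.e. (30.00/28.01)^(102/2).
= 1.07105^51 = 33.1.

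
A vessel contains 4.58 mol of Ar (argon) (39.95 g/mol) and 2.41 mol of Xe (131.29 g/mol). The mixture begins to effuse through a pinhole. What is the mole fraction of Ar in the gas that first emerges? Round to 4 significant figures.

Effusion rate of each component ∝ n_i/√M_i (partial pressure × 1/√M).
x_Ar(eff) = (n_Ar/√M_Ar) / (n_Ar/√M_Ar + n_Xe/√M_Xe)
= (4.58/√39.95) / (4.58/√39.95 + 2.41/√131.29) = 0.7246/(0.7246 + 0.2103) = 0.7750.

0.7750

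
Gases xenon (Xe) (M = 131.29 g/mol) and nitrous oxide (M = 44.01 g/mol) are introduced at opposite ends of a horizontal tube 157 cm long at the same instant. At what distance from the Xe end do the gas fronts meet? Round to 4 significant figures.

57.57 cm

In equal time, each gas travels a distance ∝ its rate ∝ 1/√M, so d_Xe/d_N₂O = √(M_N₂O/M_Xe) = √(44.01/131.29) = 0.5790.
With d_Xe + d_N₂O = 157 cm, d_N₂O = 157/(1 + 0.5790) = 99.43 cm.
d_Xe = 157 − 99.43 = 57.57 cm.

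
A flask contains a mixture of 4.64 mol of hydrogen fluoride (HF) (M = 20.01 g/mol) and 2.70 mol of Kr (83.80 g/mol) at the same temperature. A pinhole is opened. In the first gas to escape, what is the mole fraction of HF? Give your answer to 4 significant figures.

Rate_i ∝ x_i/√M_i (Graham's law weighted by mole fraction), so the effusate composition follows n_i/√M_i.
So x_HF in the escaping gas = (n_HF/√M_HF) / Σ(n_i/√M_i)
= (4.64/√20.01) / (4.64/√20.01 + 2.70/√83.80) = 1.037/(1.037 + 0.2949) = 0.7786.

0.7786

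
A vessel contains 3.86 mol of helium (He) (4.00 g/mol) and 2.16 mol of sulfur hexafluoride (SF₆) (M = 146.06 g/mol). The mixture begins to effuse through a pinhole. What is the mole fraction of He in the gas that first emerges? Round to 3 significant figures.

Rate_i ∝ x_i/√M_i (Graham's law weighted by mole fraction), so the effusate composition follows n_i/√M_i.
x_He(eff) = (n_He/√M_He) / (n_He/√M_He + n_SF₆/√M_SF₆)
= (3.86/√4.00) / (3.86/√4.00 + 2.16/√146.06) = 1.930/(1.930 + 0.1787) = 0.915.

0.915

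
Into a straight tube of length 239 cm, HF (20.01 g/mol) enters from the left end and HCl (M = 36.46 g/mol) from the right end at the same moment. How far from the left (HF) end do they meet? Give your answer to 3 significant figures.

Graham's law gives d_HF/d_HCl = rate_HF/rate_HCl = √(M_HCl/M_HF) = √(36.46/20.01) = 1.350.
With d_HF + d_HCl = 239 cm, d_HCl = 239/(1 + 1.350) = 101.7 cm.
d_HF = 239 − 101.7 = 137 cm.

137 cm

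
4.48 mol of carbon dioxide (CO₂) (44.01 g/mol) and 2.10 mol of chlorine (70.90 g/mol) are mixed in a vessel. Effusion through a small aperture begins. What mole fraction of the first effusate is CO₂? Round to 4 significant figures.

0.7303

The effusion rate of species i is ∝ p_i/√M_i ∝ n_i/√M_i.
So x_CO₂ in the escaping gas = (n_CO₂/√M_CO₂) / Σ(n_i/√M_i)
= (4.48/√44.01) / (4.48/√44.01 + 2.10/√70.90) = 0.6753/(0.6753 + 0.2494) = 0.7303.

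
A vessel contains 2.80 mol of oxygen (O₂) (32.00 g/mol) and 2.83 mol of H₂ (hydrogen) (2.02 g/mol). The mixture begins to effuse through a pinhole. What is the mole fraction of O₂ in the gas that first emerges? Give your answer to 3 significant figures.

0.199

Each component's effusion rate ∝ (its partial pressure)·(1/√M) ∝ n_i/√M_i.
x_O₂(eff) = (n_O₂/√M_O₂) / (n_O₂/√M_O₂ + n_H₂/√M_H₂)
= (2.80/√32.00) / (2.80/√32.00 + 2.83/√2.02) = 0.4950/(0.4950 + 1.991) = 0.199.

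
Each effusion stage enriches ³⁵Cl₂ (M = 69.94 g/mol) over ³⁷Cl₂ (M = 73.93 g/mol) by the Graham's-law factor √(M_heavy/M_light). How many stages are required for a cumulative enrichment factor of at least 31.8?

Single-stage factor α = √(73.93/69.94), so ln α = ½ ln(1.05705) = 0.02774.
Need α^N ≥ 31.8 ⇒ N ≥ ln(31.8) / ln α = 3.459 / 0.02774 = 124.71.
So at least 125 stages are needed.

125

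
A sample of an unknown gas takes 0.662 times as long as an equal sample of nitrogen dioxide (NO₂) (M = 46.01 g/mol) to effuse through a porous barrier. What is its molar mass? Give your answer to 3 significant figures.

By Graham's law, t_X/t_NO₂ = √(M_X/M_NO₂).
0.662 = √(M_X/46.01)
M_X = 46.01 × 0.662² = 46.01 × 0.4382 = 20.2 g/mol

20.2 g/mol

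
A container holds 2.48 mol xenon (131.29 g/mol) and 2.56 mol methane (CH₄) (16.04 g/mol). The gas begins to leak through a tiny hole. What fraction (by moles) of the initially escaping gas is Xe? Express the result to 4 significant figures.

Effusion rate of each component ∝ n_i/√M_i (partial pressure × 1/√M).
So x_Xe in the escaping gas = (n_Xe/√M_Xe) / Σ(n_i/√M_i)
= (2.48/√131.29) / (2.48/√131.29 + 2.56/√16.04) = 0.2164/(0.2164 + 0.6392) = 0.2530.

0.2530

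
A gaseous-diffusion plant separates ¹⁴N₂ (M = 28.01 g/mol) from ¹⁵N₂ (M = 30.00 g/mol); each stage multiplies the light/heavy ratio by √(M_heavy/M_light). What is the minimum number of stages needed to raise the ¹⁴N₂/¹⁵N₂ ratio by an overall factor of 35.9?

105

Per stage α = (30.00/28.01)^(1/2) = 1.07105^0.5, giving ln α = 0.03432.
Need α^N ≥ 35.9 ⇒ N ≥ ln(35.9) / ln α = 3.581 / 0.03432 = 104.34.
So at least 105 stages are needed.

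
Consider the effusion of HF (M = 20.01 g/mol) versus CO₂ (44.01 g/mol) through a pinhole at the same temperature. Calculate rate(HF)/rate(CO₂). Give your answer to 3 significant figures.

1.48

Graham's law gives rate_HF/rate_CO₂ = √(M_CO₂/M_HF) = √(44.01/20.01) = √2.199 = 1.48.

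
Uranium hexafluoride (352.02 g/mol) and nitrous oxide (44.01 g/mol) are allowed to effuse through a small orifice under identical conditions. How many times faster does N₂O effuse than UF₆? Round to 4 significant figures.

Using Graham's law: rate_N₂O/rate_UF₆ = √(M_UF₆/M_N₂O) = √(352.02/44.01) = √7.999 = 2.828.

2.828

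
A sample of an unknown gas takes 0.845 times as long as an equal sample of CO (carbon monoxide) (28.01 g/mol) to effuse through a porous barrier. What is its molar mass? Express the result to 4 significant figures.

From Graham's law, t_X/t_CO = √(M_X/M_CO).
0.845 = √(M_X/28.01)
M_X = 28.01 × 0.845² = 28.01 × 0.7140 = 20.00 g/mol

20.00 g/mol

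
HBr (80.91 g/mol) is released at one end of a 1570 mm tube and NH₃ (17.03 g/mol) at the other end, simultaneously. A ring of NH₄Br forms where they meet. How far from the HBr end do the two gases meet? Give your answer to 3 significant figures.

494 mm

In equal time, each gas travels a distance ∝ its rate ∝ 1/√M, so d_HBr/d_NH₃ = √(M_NH₃/M_HBr) = √(17.03/80.91) = 0.4588.
With d_HBr + d_NH₃ = 1570 mm, d_NH₃ = 1570/(1 + 0.4588) = 1076 mm.
d_HBr = 1570 − 1076 = 494 mm.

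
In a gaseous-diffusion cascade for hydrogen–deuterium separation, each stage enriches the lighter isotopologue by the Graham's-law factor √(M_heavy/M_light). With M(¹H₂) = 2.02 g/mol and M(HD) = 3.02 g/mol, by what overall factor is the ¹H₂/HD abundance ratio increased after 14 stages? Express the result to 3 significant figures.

16.7

Each stage multiplies the ratio by α = √(3.02/2.02), so after 14 stages the overall factor is α^14 = (3.02/2.02)^(14/2).
= 1.49505^7 = 16.7.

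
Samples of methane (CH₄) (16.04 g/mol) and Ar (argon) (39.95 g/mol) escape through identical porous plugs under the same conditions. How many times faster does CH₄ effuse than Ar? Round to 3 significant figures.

Graham's law gives rate_CH₄/rate_Ar = √(M_Ar/M_CH₄) = √(39.95/16.04) = √2.491 = 1.58.

1.58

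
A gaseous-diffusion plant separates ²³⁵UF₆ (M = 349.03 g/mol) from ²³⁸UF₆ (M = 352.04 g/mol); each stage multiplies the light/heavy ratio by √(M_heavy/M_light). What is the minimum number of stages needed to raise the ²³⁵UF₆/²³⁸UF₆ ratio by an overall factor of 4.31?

341

With α = √(352.04/349.03) per stage, ln α = ½ ln(1.00862) = 0.004293.
Need α^N ≥ 4.31 ⇒ N ≥ ln(4.31) / ln α = 1.461 / 0.004293 = 340.27.
Minimum whole number of stages: N = 341.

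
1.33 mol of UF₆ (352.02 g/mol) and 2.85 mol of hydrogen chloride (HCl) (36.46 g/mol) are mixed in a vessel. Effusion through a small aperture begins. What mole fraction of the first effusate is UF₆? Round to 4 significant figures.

0.1306

The effusion rate of species i is ∝ p_i/√M_i ∝ n_i/√M_i.
Mole fraction of UF₆ in the effusate = (n_UF₆/√M_UF₆) / (n_UF₆/√M_UF₆ + n_HCl/√M_HCl)
= (1.33/√352.02) / (1.33/√352.02 + 2.85/√36.46) = 0.07089/(0.07089 + 0.4720) = 0.1306.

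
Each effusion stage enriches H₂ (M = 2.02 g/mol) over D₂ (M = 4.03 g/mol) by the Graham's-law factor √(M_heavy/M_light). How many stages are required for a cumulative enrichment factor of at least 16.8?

With α = √(4.03/2.02) per stage, ln α = ½ ln(1.99505) = 0.3453.
Need α^N ≥ 16.8 ⇒ N ≥ ln(16.8) / ln α = 2.821 / 0.3453 = 8.17.
So at least 9 stages are needed.

9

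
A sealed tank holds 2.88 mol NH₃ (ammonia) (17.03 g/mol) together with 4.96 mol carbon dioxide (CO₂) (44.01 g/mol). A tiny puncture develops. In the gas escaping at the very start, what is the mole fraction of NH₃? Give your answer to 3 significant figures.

Each component's effusion rate ∝ (its partial pressure)·(1/√M) ∝ n_i/√M_i.
Mole fraction of NH₃ in the effusate = (n_NH₃/√M_NH₃) / (n_NH₃/√M_NH₃ + n_CO₂/√M_CO₂)
= (2.88/√17.03) / (2.88/√17.03 + 4.96/√44.01) = 0.6979/(0.6979 + 0.7477) = 0.483.

0.483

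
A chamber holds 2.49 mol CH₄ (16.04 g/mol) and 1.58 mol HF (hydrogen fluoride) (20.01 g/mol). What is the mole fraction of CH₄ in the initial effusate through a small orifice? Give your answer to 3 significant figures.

Effusion rate of each component ∝ n_i/√M_i (partial pressure × 1/√M).
So x_CH₄ in the escaping gas = (n_CH₄/√M_CH₄) / Σ(n_i/√M_i)
= (2.49/√16.04) / (2.49/√16.04 + 1.58/√20.01) = 0.6217/(0.6217 + 0.3532) = 0.638.

0.638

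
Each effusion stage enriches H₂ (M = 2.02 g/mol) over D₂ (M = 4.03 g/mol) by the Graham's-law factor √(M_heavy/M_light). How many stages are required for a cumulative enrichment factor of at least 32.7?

11

Single-stage factor α = √(4.03/2.02), so ln α = ½ ln(1.99505) = 0.3453.
Need α^N ≥ 32.7 ⇒ N ≥ ln(32.7) / ln α = 3.487 / 0.3453 = 10.10.
Rounding up, N = 11 stages.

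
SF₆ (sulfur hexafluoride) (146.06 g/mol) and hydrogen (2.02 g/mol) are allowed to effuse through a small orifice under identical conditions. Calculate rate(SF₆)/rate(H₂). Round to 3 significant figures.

0.118

From Graham's law, rate_SF₆/rate_H₂ = √(M_H₂/M_SF₆) = √(2.02/146.06) = √0.01383 = 0.118.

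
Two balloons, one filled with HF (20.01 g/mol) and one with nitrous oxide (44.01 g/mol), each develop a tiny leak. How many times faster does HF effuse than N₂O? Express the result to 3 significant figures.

1.48

From Graham's law, rate_HF/rate_N₂O = √(M_N₂O/M_HF) = √(44.01/20.01) = √2.199 = 1.48.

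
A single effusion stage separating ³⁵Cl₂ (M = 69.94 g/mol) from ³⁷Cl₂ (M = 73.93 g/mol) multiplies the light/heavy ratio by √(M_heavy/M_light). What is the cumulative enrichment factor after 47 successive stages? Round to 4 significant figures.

The single-stage factor is √(M_heavy/M_light), so 47 stages give [√(73.93/69.94)]^47 = (73.93/69.94)^(47/2).
= 1.05705^(47/2) = 3.683.

3.683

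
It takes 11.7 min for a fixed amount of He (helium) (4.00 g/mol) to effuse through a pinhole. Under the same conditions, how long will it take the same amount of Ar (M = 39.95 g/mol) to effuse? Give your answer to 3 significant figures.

37.0 min

Using Graham's law: t_Ar/t_He = √(M_Ar/M_He) = √(39.95/4.00) = √9.988 = 3.160.
So the time for Ar is 11.7 × 3.160 = 37.0 min.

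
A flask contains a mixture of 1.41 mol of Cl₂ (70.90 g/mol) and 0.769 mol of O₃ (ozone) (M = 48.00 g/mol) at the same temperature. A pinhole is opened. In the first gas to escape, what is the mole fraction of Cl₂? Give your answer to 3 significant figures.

Effusion rate of each component ∝ n_i/√M_i (partial pressure × 1/√M).
x_Cl₂(eff) = (n_Cl₂/√M_Cl₂) / (n_Cl₂/√M_Cl₂ + n_O₃/√M_O₃)
= (1.41/√70.90) / (1.41/√70.90 + 0.769/√48.00) = 0.1675/(0.1675 + 0.1110) = 0.601.

0.601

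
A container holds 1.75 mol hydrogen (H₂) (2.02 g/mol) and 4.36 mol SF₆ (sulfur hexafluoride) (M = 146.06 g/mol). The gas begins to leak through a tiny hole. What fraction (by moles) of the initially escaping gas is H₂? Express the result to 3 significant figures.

0.773

The effusion rate of species i is ∝ p_i/√M_i ∝ n_i/√M_i.
So x_H₂ in the escaping gas = (n_H₂/√M_H₂) / Σ(n_i/√M_i)
= (1.75/√2.02) / (1.75/√2.02 + 4.36/√146.06) = 1.231/(1.231 + 0.3608) = 0.773.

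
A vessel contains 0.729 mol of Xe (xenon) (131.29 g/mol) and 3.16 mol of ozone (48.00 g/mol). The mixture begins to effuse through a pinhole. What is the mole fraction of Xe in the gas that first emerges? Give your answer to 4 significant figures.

Rate_i ∝ x_i/√M_i (Graham's law weighted by mole fraction), so the effusate composition follows n_i/√M_i.
So x_Xe in the escaping gas = (n_Xe/√M_Xe) / Σ(n_i/√M_i)
= (0.729/√131.29) / (0.729/√131.29 + 3.16/√48.00) = 0.06362/(0.06362 + 0.4561) = 0.1224.

0.1224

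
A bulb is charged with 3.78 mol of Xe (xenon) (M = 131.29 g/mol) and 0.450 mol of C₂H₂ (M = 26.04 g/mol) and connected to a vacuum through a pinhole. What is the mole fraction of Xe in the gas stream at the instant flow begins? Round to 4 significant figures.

0.7891

Rate_i ∝ x_i/√M_i (Graham's law weighted by mole fraction), so the effusate composition follows n_i/√M_i.
Mole fraction of Xe in the effusate = (n_Xe/√M_Xe) / (n_Xe/√M_Xe + n_C₂H₂/√M_C₂H₂)
= (3.78/√131.29) / (3.78/√131.29 + 0.450/√26.04) = 0.3299/(0.3299 + 0.08818) = 0.7891.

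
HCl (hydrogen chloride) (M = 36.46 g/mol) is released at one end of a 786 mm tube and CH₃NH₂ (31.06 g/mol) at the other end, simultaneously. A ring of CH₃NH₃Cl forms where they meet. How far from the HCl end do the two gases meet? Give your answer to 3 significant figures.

377 mm

The fronts meet when d_HCl + d_CH₃NH₂ = L with d_HCl/d_CH₃NH₂ = √(M_CH₃NH₂/M_HCl) (Graham's law). Here √(M_CH₃NH₂/M_HCl) = √(31.06/36.46) = 0.9230.
With d_HCl + d_CH₃NH₂ = 786 mm, d_CH₃NH₂ = 786/(1 + 0.9230) = 408.7 mm.
d_HCl = 786 − 408.7 = 377 mm.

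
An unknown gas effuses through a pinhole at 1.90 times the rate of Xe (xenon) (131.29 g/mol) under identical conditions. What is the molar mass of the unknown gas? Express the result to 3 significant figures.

From Graham's law, rate_X/rate_Xe = √(M_Xe/M_X).
1.90 = √(131.29/M_X)
M_X = 131.29 / 1.90² = 131.29 / 3.610 = 36.4 g/mol

36.4 g/mol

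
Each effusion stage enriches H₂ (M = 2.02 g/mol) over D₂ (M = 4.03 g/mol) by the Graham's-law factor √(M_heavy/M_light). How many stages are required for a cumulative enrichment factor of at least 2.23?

With α = √(4.03/2.02) per stage, ln α = ½ ln(1.99505) = 0.3453.
Need α^N ≥ 2.23 ⇒ N ≥ ln(2.23) / ln α = 0.8020 / 0.3453 = 2.32.
Minimum whole number of stages: N = 3.

3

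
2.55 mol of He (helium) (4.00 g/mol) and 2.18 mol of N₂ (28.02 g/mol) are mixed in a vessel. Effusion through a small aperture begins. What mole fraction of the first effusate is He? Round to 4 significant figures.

Rate_i ∝ x_i/√M_i (Graham's law weighted by mole fraction), so the effusate composition follows n_i/√M_i.
x_He(eff) = (n_He/√M_He) / (n_He/√M_He + n_N₂/√M_N₂)
= (2.55/√4.00) / (2.55/√4.00 + 2.18/√28.02) = 1.275/(1.275 + 0.4118) = 0.7559.

0.7559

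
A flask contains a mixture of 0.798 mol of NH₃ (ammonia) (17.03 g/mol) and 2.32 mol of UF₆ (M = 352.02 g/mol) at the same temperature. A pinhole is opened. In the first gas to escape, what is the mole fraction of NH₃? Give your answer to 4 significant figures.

Each component's effusion rate ∝ (its partial pressure)·(1/√M) ∝ n_i/√M_i.
So x_NH₃ in the escaping gas = (n_NH₃/√M_NH₃) / Σ(n_i/√M_i)
= (0.798/√17.03) / (0.798/√17.03 + 2.32/√352.02) = 0.1934/(0.1934 + 0.1237) = 0.6100.

0.6100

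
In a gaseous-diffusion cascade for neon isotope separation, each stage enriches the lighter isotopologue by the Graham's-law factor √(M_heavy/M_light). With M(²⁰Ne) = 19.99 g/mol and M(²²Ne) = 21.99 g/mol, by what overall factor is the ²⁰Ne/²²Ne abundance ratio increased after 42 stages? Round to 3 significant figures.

The single-stage factor is √(M_heavy/M_light), so 42 stages give [√(21.99/19.99)]^42 = (21.99/19.99)^(42/2).
= 1.10005^21 = 7.41.

7.41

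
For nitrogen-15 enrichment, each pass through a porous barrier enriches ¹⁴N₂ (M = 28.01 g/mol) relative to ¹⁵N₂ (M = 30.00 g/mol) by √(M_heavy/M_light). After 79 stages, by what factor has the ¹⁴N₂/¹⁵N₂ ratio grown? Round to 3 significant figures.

The single-stage factor is √(M_heavy/M_light), so 79 stages give [√(30.00/28.01)]^79 = (30.00/28.01)^(79/2).
= 1.07105^(79/2) = 15.0.

15.0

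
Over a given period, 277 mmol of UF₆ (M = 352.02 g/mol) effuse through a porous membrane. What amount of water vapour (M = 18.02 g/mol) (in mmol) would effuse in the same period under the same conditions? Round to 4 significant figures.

Since effusion rate ∝ 1/√M, rate_H₂O/rate_UF₆ = √(M_UF₆/M_H₂O) = √(352.02/18.02) = √19.53 = 4.420.
So the amount for H₂O is 277 × 4.420 = 1224 mmol.

1224 mmol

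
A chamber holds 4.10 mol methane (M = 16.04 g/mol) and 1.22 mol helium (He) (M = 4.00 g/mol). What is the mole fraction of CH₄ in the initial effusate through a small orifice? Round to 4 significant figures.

0.6266

The effusion rate of species i is ∝ p_i/√M_i ∝ n_i/√M_i.
Mole fraction of CH₄ in the effusate = (n_CH₄/√M_CH₄) / (n_CH₄/√M_CH₄ + n_He/√M_He)
= (4.10/√16.04) / (4.10/√16.04 + 1.22/√4.00) = 1.024/(1.024 + 0.6100) = 0.6266.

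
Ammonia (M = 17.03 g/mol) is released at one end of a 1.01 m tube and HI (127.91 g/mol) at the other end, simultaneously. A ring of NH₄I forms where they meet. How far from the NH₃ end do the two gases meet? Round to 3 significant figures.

The fronts meet when d_NH₃ + d_HI = L with d_NH₃/d_HI = √(M_HI/M_NH₃) (Graham's law). Here √(M_HI/M_NH₃) = √(127.91/17.03) = 2.741.
With d_NH₃ + d_HI = 1.01 m, d_HI = 1.01/(1 + 2.741) = 0.2700 m.
d_NH₃ = 1.01 − 0.2700 = 0.740 m.

0.740 m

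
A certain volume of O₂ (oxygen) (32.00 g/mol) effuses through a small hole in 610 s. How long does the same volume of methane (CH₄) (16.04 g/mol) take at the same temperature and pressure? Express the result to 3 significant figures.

432 s

Since effusion rate ∝ 1/√M, t_CH₄/t_O₂ = √(M_CH₄/M_O₂) = √(16.04/32.00) = √0.5012 = 0.7080.
So the time for CH₄ is 610 × 0.7080 = 432 s.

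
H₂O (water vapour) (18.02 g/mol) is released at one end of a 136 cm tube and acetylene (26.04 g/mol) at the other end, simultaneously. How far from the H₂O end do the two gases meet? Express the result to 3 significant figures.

74.2 cm

The fronts meet when d_H₂O + d_C₂H₂ = L with d_H₂O/d_C₂H₂ = √(M_C₂H₂/M_H₂O) (Graham's law). Here √(M_C₂H₂/M_H₂O) = √(26.04/18.02) = 1.202.
With d_H₂O + d_C₂H₂ = 136 cm, d_C₂H₂ = 136/(1 + 1.202) = 61.76 cm.
d_H₂O = 136 − 61.76 = 74.2 cm.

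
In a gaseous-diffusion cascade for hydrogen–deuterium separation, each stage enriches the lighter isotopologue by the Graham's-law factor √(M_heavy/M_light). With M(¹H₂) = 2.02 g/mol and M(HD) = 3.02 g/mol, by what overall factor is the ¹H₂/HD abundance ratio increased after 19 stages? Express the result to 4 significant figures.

The single-stage factor is √(M_heavy/M_light), so 19 stages give [√(3.02/2.02)]^19 = (3.02/2.02)^(19/2).
= 1.49505^(19/2) = 45.63.

45.63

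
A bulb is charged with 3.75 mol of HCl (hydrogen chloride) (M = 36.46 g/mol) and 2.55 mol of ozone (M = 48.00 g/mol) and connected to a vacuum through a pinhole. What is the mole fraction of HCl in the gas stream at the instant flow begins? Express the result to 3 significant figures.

0.628

Effusion rate of each component ∝ n_i/√M_i (partial pressure × 1/√M).
Mole fraction of HCl in the effusate = (n_HCl/√M_HCl) / (n_HCl/√M_HCl + n_O₃/√M_O₃)
= (3.75/√36.46) / (3.75/√36.46 + 2.55/√48.00) = 0.6210/(0.6210 + 0.3681) = 0.628.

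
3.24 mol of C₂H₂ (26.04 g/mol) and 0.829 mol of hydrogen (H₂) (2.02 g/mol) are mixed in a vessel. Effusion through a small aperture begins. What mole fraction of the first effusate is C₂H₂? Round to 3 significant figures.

Effusion rate of each component ∝ n_i/√M_i (partial pressure × 1/√M).
So x_C₂H₂ in the escaping gas = (n_C₂H₂/√M_C₂H₂) / Σ(n_i/√M_i)
= (3.24/√26.04) / (3.24/√26.04 + 0.829/√2.02) = 0.6349/(0.6349 + 0.5833) = 0.521.

0.521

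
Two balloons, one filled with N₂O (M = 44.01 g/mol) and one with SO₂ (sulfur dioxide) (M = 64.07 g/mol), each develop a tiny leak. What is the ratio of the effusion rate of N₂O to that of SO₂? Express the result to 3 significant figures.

From Graham's law, rate_N₂O/rate_SO₂ = √(M_SO₂/M_N₂O) = √(64.07/44.01) = √1.456 = 1.21.

1.21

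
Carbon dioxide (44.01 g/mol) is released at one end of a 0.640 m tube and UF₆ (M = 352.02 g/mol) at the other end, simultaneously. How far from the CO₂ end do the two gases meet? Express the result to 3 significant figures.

0.473 m

The fronts meet when d_CO₂ + d_UF₆ = L with d_CO₂/d_UF₆ = √(M_UF₆/M_CO₂) (Graham's law). Here √(M_UF₆/M_CO₂) = √(352.02/44.01) = 2.828.
With d_CO₂ + d_UF₆ = 0.640 m, d_UF₆ = 0.640/(1 + 2.828) = 0.1672 m.
d_CO₂ = 0.640 − 0.1672 = 0.473 m.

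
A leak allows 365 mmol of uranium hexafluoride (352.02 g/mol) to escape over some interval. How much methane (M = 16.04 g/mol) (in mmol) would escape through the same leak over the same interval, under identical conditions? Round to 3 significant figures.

Using Graham's law: rate_CH₄/rate_UF₆ = √(M_UF₆/M_CH₄) = √(352.02/16.04) = √21.95 = 4.685.
So the amount for CH₄ is 365 × 4.685 = 1710 mmol.

1710 mmol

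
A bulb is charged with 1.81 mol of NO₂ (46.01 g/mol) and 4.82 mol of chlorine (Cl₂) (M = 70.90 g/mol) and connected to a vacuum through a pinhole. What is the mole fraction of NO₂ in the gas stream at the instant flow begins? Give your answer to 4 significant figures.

Each component's effusion rate ∝ (its partial pressure)·(1/√M) ∝ n_i/√M_i.
x_NO₂(eff) = (n_NO₂/√M_NO₂) / (n_NO₂/√M_NO₂ + n_Cl₂/√M_Cl₂)
= (1.81/√46.01) / (1.81/√46.01 + 4.82/√70.90) = 0.2668/(0.2668 + 0.5724) = 0.3179.

0.3179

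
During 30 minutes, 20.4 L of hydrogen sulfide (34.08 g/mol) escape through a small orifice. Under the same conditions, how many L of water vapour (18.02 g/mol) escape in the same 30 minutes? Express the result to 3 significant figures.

28.1 L

Using Graham's law: rate_H₂O/rate_H₂S = √(M_H₂S/M_H₂O) = √(34.08/18.02) = √1.891 = 1.375.
So the volume for H₂O is 20.4 × 1.375 = 28.1 L.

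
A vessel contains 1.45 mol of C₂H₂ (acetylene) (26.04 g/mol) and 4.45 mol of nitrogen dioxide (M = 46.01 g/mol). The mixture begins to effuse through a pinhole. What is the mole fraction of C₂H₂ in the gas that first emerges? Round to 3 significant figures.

0.302

Each component's effusion rate ∝ (its partial pressure)·(1/√M) ∝ n_i/√M_i.
x_C₂H₂(eff) = (n_C₂H₂/√M_C₂H₂) / (n_C₂H₂/√M_C₂H₂ + n_NO₂/√M_NO₂)
= (1.45/√26.04) / (1.45/√26.04 + 4.45/√46.01) = 0.2841/(0.2841 + 0.6560) = 0.302.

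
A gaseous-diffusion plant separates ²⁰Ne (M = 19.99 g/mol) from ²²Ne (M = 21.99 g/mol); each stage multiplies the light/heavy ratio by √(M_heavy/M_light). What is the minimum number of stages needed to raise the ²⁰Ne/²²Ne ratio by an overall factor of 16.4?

With α = √(21.99/19.99) per stage, ln α = ½ ln(1.10005) = 0.04768.
Need α^N ≥ 16.4 ⇒ N ≥ ln(16.4) / ln α = 2.797 / 0.04768 = 58.67.
So at least 59 stages are needed.

59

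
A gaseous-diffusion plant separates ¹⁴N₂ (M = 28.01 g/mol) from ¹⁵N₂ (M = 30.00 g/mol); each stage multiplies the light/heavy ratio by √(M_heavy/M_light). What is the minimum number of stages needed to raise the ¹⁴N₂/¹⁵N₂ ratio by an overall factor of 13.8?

77

Per stage α = (30.00/28.01)^(1/2) = 1.07105^0.5, giving ln α = 0.03432.
Need α^N ≥ 13.8 ⇒ N ≥ ln(13.8) / ln α = 2.625 / 0.03432 = 76.48.
Rounding up, N = 77 stages.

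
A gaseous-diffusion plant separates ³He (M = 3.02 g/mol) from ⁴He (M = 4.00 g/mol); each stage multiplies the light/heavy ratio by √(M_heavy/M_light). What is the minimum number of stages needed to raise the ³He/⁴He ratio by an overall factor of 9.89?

17

Single-stage factor α = √(4.00/3.02), so ln α = ½ ln(1.32450) = 0.1405.
Need α^N ≥ 9.89 ⇒ N ≥ ln(9.89) / ln α = 2.292 / 0.1405 = 16.31.
Minimum whole number of stages: N = 17.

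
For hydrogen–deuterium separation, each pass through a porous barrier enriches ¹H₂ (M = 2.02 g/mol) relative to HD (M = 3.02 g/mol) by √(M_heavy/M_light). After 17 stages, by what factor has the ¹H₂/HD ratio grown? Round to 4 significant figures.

After 17 stages the ratio has grown by (√(3.02/2.02))^17 = (3.02/2.02)^(17/2).
= 1.49505^(17/2) = 30.52.

30.52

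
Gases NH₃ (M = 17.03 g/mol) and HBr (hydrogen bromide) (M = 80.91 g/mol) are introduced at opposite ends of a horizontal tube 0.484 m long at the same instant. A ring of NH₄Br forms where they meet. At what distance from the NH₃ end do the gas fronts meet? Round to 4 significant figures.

0.3318 m

In equal time, each gas travels a distance ∝ its rate ∝ 1/√M, so d_NH₃/d_HBr = √(M_HBr/M_NH₃) = √(80.91/17.03) = 2.180.
With d_NH₃ + d_HBr = 0.484 m, d_HBr = 0.484/(1 + 2.180) = 0.1522 m.
d_NH₃ = 0.484 − 0.1522 = 0.3318 m.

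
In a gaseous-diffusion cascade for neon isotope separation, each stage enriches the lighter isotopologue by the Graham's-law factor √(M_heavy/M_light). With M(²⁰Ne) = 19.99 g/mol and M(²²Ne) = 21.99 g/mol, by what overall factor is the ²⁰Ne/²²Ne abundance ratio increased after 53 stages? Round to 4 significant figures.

12.51

After 53 stages the ratio has grown by (√(21.99/19.99))^53 = (21.99/19.99)^(53/2).
= 1.10005^(53/2) = 12.51.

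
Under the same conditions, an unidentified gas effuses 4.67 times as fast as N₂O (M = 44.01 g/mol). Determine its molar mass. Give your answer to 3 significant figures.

2.02 g/mol

Graham's law gives rate_X/rate_N₂O = √(M_N₂O/M_X).
4.67 = √(44.01/M_X)
M_X = 44.01 / 4.67² = 44.01 / 21.81 = 2.02 g/mol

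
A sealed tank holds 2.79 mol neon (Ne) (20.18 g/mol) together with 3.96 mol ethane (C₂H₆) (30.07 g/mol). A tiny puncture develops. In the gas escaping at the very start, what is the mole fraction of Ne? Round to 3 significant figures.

0.462

Rate_i ∝ x_i/√M_i (Graham's law weighted by mole fraction), so the effusate composition follows n_i/√M_i.
x_Ne(eff) = (n_Ne/√M_Ne) / (n_Ne/√M_Ne + n_C₂H₆/√M_C₂H₆)
= (2.79/√20.18) / (2.79/√20.18 + 3.96/√30.07) = 0.6211/(0.6211 + 0.7222) = 0.462.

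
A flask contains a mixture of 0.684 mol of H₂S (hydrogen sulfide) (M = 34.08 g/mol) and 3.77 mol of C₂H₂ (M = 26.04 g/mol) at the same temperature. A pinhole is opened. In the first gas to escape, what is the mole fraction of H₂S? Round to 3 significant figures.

Effusion rate of each component ∝ n_i/√M_i (partial pressure × 1/√M).
Mole fraction of H₂S in the effusate = (n_H₂S/√M_H₂S) / (n_H₂S/√M_H₂S + n_C₂H₂/√M_C₂H₂)
= (0.684/√34.08) / (0.684/√34.08 + 3.77/√26.04) = 0.1172/(0.1172 + 0.7388) = 0.137.

0.137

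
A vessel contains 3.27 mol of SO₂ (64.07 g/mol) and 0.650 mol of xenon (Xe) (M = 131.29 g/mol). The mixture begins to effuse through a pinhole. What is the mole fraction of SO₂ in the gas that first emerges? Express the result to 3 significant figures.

0.878

Rate_i ∝ x_i/√M_i (Graham's law weighted by mole fraction), so the effusate composition follows n_i/√M_i.
x_SO₂(eff) = (n_SO₂/√M_SO₂) / (n_SO₂/√M_SO₂ + n_Xe/√M_Xe)
= (3.27/√64.07) / (3.27/√64.07 + 0.650/√131.29) = 0.4085/(0.4085 + 0.05673) = 0.878.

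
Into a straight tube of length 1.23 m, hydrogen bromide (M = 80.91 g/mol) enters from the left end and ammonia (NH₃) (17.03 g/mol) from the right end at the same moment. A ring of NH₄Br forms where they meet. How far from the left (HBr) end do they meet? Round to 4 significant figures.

0.3868 m

Distances travelled in equal time are proportional to diffusion rates, so d_HBr/d_NH₃ = √(M_NH₃/M_HBr) = √(17.03/80.91) = 0.4588.
With d_HBr + d_NH₃ = 1.23 m, d_NH₃ = 1.23/(1 + 0.4588) = 0.8432 m.
d_HBr = 1.23 − 0.8432 = 0.3868 m.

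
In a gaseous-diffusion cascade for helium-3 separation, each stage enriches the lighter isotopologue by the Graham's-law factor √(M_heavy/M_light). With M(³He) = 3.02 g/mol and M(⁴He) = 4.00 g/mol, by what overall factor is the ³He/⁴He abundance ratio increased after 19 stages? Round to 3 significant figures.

Overall factor = α^19 with α = √(4.00/3.02), i.e. (4.00/3.02)^(19/2).
= 1.32450^(19/2) = 14.4.

14.4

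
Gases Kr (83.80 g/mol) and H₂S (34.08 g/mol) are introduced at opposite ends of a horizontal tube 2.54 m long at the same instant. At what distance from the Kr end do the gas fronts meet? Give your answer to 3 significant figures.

0.989 m

The fronts meet when d_Kr + d_H₂S = L with d_Kr/d_H₂S = √(M_H₂S/M_Kr) (Graham's law). Here √(M_H₂S/M_Kr) = √(34.08/83.80) = 0.6377.
With d_Kr + d_H₂S = 2.54 m, d_H₂S = 2.54/(1 + 0.6377) = 1.551 m.
d_Kr = 2.54 − 1.551 = 0.989 m.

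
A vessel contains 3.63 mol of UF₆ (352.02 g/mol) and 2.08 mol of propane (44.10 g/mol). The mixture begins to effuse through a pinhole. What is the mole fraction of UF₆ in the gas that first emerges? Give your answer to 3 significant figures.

The effusion rate of species i is ∝ p_i/√M_i ∝ n_i/√M_i.
x_UF₆(eff) = (n_UF₆/√M_UF₆) / (n_UF₆/√M_UF₆ + n_C₃H₈/√M_C₃H₈)
= (3.63/√352.02) / (3.63/√352.02 + 2.08/√44.10) = 0.1935/(0.1935 + 0.3132) = 0.382.

0.382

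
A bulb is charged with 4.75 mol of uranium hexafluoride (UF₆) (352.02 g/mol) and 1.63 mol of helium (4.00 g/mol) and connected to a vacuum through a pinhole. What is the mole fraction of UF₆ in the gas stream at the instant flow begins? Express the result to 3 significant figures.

Effusion rate of each component ∝ n_i/√M_i (partial pressure × 1/√M).
So x_UF₆ in the escaping gas = (n_UF₆/√M_UF₆) / Σ(n_i/√M_i)
= (4.75/√352.02) / (4.75/√352.02 + 1.63/√4.00) = 0.2532/(0.2532 + 0.8150) = 0.237.

0.237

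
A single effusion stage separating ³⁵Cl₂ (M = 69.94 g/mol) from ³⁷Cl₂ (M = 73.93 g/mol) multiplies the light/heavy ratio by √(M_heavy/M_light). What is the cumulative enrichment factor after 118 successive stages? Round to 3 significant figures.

Overall factor = α^118 with α = √(73.93/69.94), i.e. (73.93/69.94)^(118/2).
= 1.05705^59 = 26.4.

26.4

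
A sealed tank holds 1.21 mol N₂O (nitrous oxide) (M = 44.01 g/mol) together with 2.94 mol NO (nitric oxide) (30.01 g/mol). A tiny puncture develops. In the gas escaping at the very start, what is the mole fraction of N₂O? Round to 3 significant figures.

0.254

Each component's effusion rate ∝ (its partial pressure)·(1/√M) ∝ n_i/√M_i.
x_N₂O(eff) = (n_N₂O/√M_N₂O) / (n_N₂O/√M_N₂O + n_NO/√M_NO)
= (1.21/√44.01) / (1.21/√44.01 + 2.94/√30.01) = 0.1824/(0.1824 + 0.5367) = 0.254.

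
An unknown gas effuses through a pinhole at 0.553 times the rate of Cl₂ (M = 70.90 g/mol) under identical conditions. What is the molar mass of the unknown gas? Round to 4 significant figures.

231.8 g/mol

Graham's law gives rate_X/rate_Cl₂ = √(M_Cl₂/M_X).
0.553 = √(70.90/M_X)
M_X = 70.90 / 0.553² = 70.90 / 0.3058 = 231.8 g/mol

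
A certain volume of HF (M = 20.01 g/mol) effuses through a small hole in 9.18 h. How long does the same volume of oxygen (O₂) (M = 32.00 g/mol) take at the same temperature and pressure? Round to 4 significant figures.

11.61 h

Graham's law gives t_O₂/t_HF = √(M_O₂/M_HF) = √(32.00/20.01) = √1.599 = 1.265.
So the time for O₂ is 9.18 × 1.265 = 11.61 h.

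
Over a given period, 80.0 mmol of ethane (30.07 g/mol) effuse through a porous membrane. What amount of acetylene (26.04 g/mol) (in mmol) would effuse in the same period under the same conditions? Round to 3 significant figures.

From Graham's law, rate_C₂H₂/rate_C₂H₆ = √(M_C₂H₆/M_C₂H₂) = √(30.07/26.04) = √1.155 = 1.075.
So the amount for C₂H₂ is 80.0 × 1.075 = 86.0 mmol.

86.0 mmol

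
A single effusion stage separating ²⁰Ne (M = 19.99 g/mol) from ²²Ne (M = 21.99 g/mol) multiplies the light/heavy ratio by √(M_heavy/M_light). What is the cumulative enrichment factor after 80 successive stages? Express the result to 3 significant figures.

45.3

The single-stage factor is √(M_heavy/M_light), so 80 stages give [√(21.99/19.99)]^80 = (21.99/19.99)^(80/2).
= 1.10005^40 = 45.3.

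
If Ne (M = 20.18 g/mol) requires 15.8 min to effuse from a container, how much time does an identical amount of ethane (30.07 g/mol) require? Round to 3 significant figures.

By Graham's law, t_C₂H₆/t_Ne = √(M_C₂H₆/M_Ne) = √(30.07/20.18) = √1.490 = 1.221.
So the time for C₂H₆ is 15.8 × 1.221 = 19.3 min.

19.3 min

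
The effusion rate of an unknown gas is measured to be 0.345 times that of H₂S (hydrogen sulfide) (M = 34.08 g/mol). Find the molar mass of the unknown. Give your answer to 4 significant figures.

Since effusion rate ∝ 1/√M, rate_X/rate_H₂S = √(M_H₂S/M_X).
0.345 = √(34.08/M_X)
M_X = 34.08 / 0.345² = 34.08 / 0.1190 = 286.3 g/mol

286.3 g/mol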